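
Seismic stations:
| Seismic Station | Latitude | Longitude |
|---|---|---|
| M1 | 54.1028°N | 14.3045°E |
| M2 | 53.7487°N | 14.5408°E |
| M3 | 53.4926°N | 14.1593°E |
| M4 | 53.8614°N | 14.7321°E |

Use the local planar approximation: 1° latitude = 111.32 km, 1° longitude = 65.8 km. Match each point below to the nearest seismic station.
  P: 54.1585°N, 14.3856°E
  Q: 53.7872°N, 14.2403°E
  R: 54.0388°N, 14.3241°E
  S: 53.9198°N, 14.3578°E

P at 54.1585°N, 14.3856°E:
  M1: 8.1807 km
  M2: 46.7480 km
  M3: 75.6088 km
  M4: 40.1704 km
  → nearest: M1 (8.1807 km)
Q at 53.7872°N, 14.2403°E:
  M1: 35.3857 km
  M2: 20.2320 km
  M3: 33.2251 km
  M4: 33.3980 km
  → nearest: M2 (20.2320 km)
R at 54.0388°N, 14.3241°E:
  M1: 7.2403 km
  M2: 35.3017 km
  M3: 61.7624 km
  M4: 33.3275 km
  → nearest: M1 (7.2403 km)
S at 53.9198°N, 14.3578°E:
  M1: 20.6712 km
  M2: 22.5339 km
  M3: 49.3170 km
  M4: 25.4725 km
  → nearest: M1 (20.6712 km)

P→M1; Q→M2; R→M1; S→M1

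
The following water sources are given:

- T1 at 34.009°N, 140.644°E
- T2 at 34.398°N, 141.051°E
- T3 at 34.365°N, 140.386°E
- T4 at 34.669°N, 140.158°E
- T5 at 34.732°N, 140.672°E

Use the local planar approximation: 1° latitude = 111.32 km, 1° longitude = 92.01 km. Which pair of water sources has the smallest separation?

T3 and T4

Pairwise distances:
T1–T2: √((0.389·111.32)² + (0.407·92.01)²) = √(1875.19138 + 1402.35795) = 57.250 km
T1–T3: √((0.356·111.32)² + (-0.258·92.01)²) = √(1570.53056 + 563.52018) = 46.196 km
T1–T4: √((0.660·111.32)² + (-0.486·92.01)²) = √(5398.01723 + 1999.59757) = 86.009 km
T1–T5: √((0.723·111.32)² + (0.028·92.01)²) = √(6477.73220 + 6.63722) = 80.526 km
T2–T3: √((-0.033·111.32)² + (-0.665·92.01)²) = √(13.49504 + 3743.80614) = 61.297 km
T2–T4: √((0.271·111.32)² + (-0.893·92.01)²) = √(910.09133 + 6751.07572) = 87.528 km
T2–T5: √((0.334·111.32)² + (-0.379·92.01)²) = √(1382.41784 + 1216.04174) = 50.975 km
T3–T4: √((0.304·111.32)² + (-0.228·92.01)²) = √(1145.23223 + 440.08823) = 39.816 km
T3–T5: √((0.367·111.32)² + (0.286·92.01)²) = √(1669.08527 + 692.47186) = 48.596 km
T4–T5: √((0.063·111.32)² + (0.514·92.01)²) = √(49.18441 + 2236.64109) = 47.810 km
Closest pair: T3–T4 at 39.816 km.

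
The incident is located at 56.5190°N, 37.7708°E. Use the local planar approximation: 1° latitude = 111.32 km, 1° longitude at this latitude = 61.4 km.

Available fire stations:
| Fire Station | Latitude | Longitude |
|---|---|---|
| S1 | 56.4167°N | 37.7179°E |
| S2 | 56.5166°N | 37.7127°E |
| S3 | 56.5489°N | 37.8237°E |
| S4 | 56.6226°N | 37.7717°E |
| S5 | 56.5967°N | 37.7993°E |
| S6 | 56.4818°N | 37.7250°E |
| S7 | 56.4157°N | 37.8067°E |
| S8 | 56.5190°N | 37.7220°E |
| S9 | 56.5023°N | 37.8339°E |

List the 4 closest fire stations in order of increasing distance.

Distances from 56.5190°N, 37.7708°E:
S1: √((-0.1023·111.32)² + (-0.0529·61.4)²) = √(129.687364 + 10.549894) = 11.8422 km
S2: √((-0.0024·111.32)² + (-0.0581·61.4)²) = √(0.071379 + 12.725915) = 3.5773 km
S3: √((0.0299·111.32)² + (0.0529·61.4)²) = √(11.078699 + 10.549894) = 4.6507 km
S4: √((0.1036·111.32)² + (0.0009·61.4)²) = √(133.004369 + 0.003054) = 11.5329 km
S5: √((0.0777·111.32)² + (0.0285·61.4)²) = √(74.814957 + 3.062150) = 8.8248 km
S6: √((-0.0372·111.32)² + (-0.0458·61.4)²) = √(17.148742 + 7.908019) = 5.0057 km
S7: √((-0.1033·111.32)² + (0.0359·61.4)²) = √(132.235188 + 4.858762) = 11.7087 km
S8: √((0.0000·111.32)² + (-0.0488·61.4)²) = √(0.000000 + 8.977934) = 2.9963 km
S9: √((-0.0167·111.32)² + (0.0631·61.4)²) = √(3.456045 + 15.010510) = 4.2973 km
Sorted: S8 (2.9963 km) < S2 (3.5773 km) < S9 (4.2973 km) < S3 (4.6507 km) < S6 (5.0057 km) < S5 (8.8248 km) < …

S8, S2, S9, S3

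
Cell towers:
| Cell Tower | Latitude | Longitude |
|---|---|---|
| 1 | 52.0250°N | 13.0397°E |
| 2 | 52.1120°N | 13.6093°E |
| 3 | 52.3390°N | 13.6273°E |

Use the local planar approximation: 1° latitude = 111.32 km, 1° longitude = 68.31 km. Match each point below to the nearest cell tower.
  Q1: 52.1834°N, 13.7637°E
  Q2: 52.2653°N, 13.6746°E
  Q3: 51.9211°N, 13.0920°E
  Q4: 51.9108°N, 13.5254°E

Q1 at 52.1834°N, 13.7637°E:
  1: √((-0.1584·111.32)² + (-0.7240·68.31)²) = √(310.925792 + 2445.939457) = 52.5059 km
  2: √((-0.0714·111.32)² + (-0.1544·68.31)²) = √(63.174646 + 111.240559) = 13.2066 km
  3: √((0.1556·111.32)² + (-0.1364·68.31)²) = √(300.030621 + 86.815508) = 19.6684 km
  → nearest: 2 (13.2066 km)
Q2 at 52.2653°N, 13.6746°E:
  1: √((-0.2403·111.32)² + (-0.6349·68.31)²) = √(715.572986 + 1880.958548) = 50.9562 km
  2: √((-0.1533·111.32)² + (-0.0653·68.31)²) = √(291.226375 + 19.897336) = 17.6387 km
  3: √((0.0737·111.32)² + (-0.0473·68.31)²) = √(67.310276 + 10.439768) = 8.8176 km
  → nearest: 3 (8.8176 km)
Q3 at 51.9211°N, 13.0920°E:
  1: √((0.1039·111.32)² + (-0.0523·68.31)²) = √(133.775780 + 12.763564) = 12.1053 km
  2: √((0.1909·111.32)² + (0.5173·68.31)²) = √(451.604491 + 1248.686819) = 41.2346 km
  3: √((0.4179·111.32)² + (0.5353·68.31)²) = √(2164.168830 + 1337.097440) = 59.1715 km
  → nearest: 1 (12.1053 km)
Q4 at 51.9108°N, 13.5254°E:
  1: √((0.1142·111.32)² + (-0.4857·68.31)²) = √(161.613860 + 1100.790765) = 35.5303 km
  2: √((0.2012·111.32)² + (0.0839·68.31)²) = √(501.651769 + 32.846757) = 23.1192 km
  3: √((0.4282·111.32)² + (0.1019·68.31)²) = √(2272.164244 + 48.452584) = 48.1728 km
  → nearest: 2 (23.1192 km)

Q1→2; Q2→3; Q3→1; Q4→2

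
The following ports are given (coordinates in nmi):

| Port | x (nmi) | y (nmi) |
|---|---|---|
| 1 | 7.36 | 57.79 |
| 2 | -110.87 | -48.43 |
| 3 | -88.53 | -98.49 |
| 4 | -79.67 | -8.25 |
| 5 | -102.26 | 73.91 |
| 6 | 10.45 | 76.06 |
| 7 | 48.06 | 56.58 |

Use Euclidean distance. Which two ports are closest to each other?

Pairwise distances:
1–2: √((-118.23)² + (-106.22)²) = √(13978.3329 + 11282.6884) = 158.94 nmi
1–3: √((-95.89)² + (-156.28)²) = √(9194.8921 + 24423.4384) = 183.35 nmi
1–4: √((-87.03)² + (-66.04)²) = √(7574.2209 + 4361.2816) = 109.25 nmi
1–5: √((-109.62)² + (16.12)²) = √(12016.5444 + 259.8544) = 110.80 nmi
1–6: √((3.09)² + (18.27)²) = √(9.5481 + 333.7929) = 18.53 nmi
1–7: √((40.70)² + (-1.21)²) = √(1656.4900 + 1.4641) = 40.72 nmi
2–3: √((22.34)² + (-50.06)²) = √(499.0756 + 2506.0036) = 54.82 nmi
2–4: √((31.20)² + (40.18)²) = √(973.4400 + 1614.4324) = 50.87 nmi
2–5: √((8.61)² + (122.34)²) = √(74.1321 + 14967.0756) = 122.64 nmi
2–6: √((121.32)² + (124.49)²) = √(14718.5424 + 15497.7601) = 173.83 nmi
2–7: √((158.93)² + (105.01)²) = √(25258.7449 + 11027.1001) = 190.49 nmi
3–4: √((8.86)² + (90.24)²) = √(78.4996 + 8143.2576) = 90.67 nmi
3–5: √((-13.73)² + (172.40)²) = √(188.5129 + 29721.7600) = 172.95 nmi
3–6: √((98.98)² + (174.55)²) = √(9797.0404 + 30467.7025) = 200.66 nmi
3–7: √((136.59)² + (155.07)²) = √(18656.8281 + 24046.7049) = 206.65 nmi
4–5: √((-22.59)² + (82.16)²) = √(510.3081 + 6750.2656) = 85.21 nmi
4–6: √((90.12)² + (84.31)²) = √(8121.6144 + 7108.1761) = 123.41 nmi
4–7: √((127.73)² + (64.83)²) = √(16314.9529 + 4202.9289) = 143.24 nmi
5–6: √((112.71)² + (2.15)²) = √(12703.5441 + 4.6225) = 112.73 nmi
5–7: √((150.32)² + (-17.33)²) = √(22596.1024 + 300.3289) = 151.32 nmi
6–7: √((37.61)² + (-19.48)²) = √(1414.5121 + 379.4704) = 42.36 nmi
Closest pair: 1–6 at 18.53 nmi.

1 and 6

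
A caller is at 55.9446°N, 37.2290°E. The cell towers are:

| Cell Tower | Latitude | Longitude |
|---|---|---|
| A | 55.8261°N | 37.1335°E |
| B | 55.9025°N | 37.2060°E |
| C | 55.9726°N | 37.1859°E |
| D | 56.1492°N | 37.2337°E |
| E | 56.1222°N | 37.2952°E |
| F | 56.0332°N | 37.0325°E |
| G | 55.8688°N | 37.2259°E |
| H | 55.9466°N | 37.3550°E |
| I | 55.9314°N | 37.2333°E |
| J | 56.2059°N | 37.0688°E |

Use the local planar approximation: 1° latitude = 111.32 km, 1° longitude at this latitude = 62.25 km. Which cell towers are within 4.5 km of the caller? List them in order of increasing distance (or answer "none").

Distances from 55.9446°N, 37.2290°E:
A: 14.4691 km
B: 4.9004 km
C: 4.1126 km
D: 22.7780 km
E: 20.1954 km
F: 15.7131 km
G: 8.4403 km
H: 7.8467 km
I: 1.4936 km
J: 30.7499 km
Threshold 4.5 km: I (1.4936 km), C (4.1126 km) are within range.

I, C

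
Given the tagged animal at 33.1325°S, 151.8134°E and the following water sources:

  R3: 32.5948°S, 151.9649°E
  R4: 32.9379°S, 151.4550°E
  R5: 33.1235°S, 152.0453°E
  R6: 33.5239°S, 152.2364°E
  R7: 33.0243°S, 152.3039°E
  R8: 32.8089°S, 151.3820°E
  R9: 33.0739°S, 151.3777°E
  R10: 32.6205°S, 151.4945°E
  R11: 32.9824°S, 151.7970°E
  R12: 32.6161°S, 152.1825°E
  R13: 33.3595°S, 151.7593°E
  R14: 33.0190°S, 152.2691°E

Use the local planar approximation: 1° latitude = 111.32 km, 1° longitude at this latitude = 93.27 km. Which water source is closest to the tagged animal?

Distances from 33.1325°S, 151.8134°E:
R3: 61.5020 km
R4: 39.8335 km
R5: 21.6525 km
R6: 58.7789 km
R7: 47.3080 km
R8: 54.0061 km
R9: 41.1580 km
R10: 64.2901 km
R11: 16.7790 km
R12: 67.0056 km
R13: 25.7685 km
R14: 44.3414 km
Minimum: R11 at 16.7790 km.

R11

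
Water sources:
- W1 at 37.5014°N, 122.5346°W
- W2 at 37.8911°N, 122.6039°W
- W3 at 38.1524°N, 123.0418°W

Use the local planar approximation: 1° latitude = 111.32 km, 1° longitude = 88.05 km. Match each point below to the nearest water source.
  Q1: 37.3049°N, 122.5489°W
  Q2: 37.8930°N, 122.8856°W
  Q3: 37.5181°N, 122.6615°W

Q1 at 37.3049°N, 122.5489°W:
  W1: √((0.1965·111.32)² + (0.0143·88.05)²) = √(478.488500 + 1.585371) = 21.9106 km
  W2: √((0.5862·111.32)² + (-0.0550·88.05)²) = √(4258.317345 + 23.452228) = 65.4352 km
  W3: √((0.8475·111.32)² + (-0.4929·88.05)²) = √(8900.733730 + 1883.546546) = 103.8474 km
  → nearest: W1 (21.9106 km)
Q2 at 37.8930°N, 122.8856°W:
  W1: √((-0.3916·111.32)² + (0.3510·88.05)²) = √(1900.341977 + 955.153021) = 53.4368 km
  W2: √((-0.0019·111.32)² + (0.2817·88.05)²) = √(0.044736 + 615.222790) = 24.8046 km
  W3: √((0.2594·111.32)² + (-0.1562·88.05)²) = √(833.846939 + 189.156287) = 31.9844 km
  → nearest: W2 (24.8046 km)
Q3 at 37.5181°N, 122.6615°W:
  W1: √((-0.0167·111.32)² + (0.1269·88.05)²) = √(3.456045 + 124.848108) = 11.3271 km
  W2: √((0.3730·111.32)² + (0.0576·88.05)²) = √(1724.106380 + 25.721938) = 41.8309 km
  W3: √((0.6343·111.32)² + (-0.3803·88.05)²) = √(4985.811077 + 1121.273018) = 78.1478 km
  → nearest: W1 (11.3271 km)

Q1→W1; Q2→W2; Q3→W1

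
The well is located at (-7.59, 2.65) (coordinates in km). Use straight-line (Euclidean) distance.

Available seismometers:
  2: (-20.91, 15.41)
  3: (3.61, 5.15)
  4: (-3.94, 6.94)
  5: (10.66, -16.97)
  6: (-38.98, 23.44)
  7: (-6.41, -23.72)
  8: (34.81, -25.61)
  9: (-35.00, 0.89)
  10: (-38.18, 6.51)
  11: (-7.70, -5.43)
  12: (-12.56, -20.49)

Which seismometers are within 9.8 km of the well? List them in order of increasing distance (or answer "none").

4, 11

Distances from (-7.59, 2.65):
2: √((-13.32)² + (12.76)²) = √(177.4224 + 162.8176) = 18.45 km
3: √((11.20)² + (2.50)²) = √(125.4400 + 6.2500) = 11.48 km
4: √((3.65)² + (4.29)²) = √(13.3225 + 18.4041) = 5.63 km
5: √((18.25)² + (-19.62)²) = √(333.0625 + 384.9444) = 26.80 km
6: √((-31.39)² + (20.79)²) = √(985.3321 + 432.2241) = 37.65 km
7: √((1.18)² + (-26.37)²) = √(1.3924 + 695.3769) = 26.40 km
8: √((42.40)² + (-28.26)²) = √(1797.7600 + 798.6276) = 50.95 km
9: √((-27.41)² + (-1.76)²) = √(751.3081 + 3.0976) = 27.47 km
10: √((-30.59)² + (3.86)²) = √(935.7481 + 14.8996) = 30.83 km
11: √((-0.11)² + (-8.08)²) = √(0.0121 + 65.2864) = 8.08 km
12: √((-4.97)² + (-23.14)²) = √(24.7009 + 535.4596) = 23.67 km
Threshold 9.8 km: 4 (5.63 km), 11 (8.08 km) are within range.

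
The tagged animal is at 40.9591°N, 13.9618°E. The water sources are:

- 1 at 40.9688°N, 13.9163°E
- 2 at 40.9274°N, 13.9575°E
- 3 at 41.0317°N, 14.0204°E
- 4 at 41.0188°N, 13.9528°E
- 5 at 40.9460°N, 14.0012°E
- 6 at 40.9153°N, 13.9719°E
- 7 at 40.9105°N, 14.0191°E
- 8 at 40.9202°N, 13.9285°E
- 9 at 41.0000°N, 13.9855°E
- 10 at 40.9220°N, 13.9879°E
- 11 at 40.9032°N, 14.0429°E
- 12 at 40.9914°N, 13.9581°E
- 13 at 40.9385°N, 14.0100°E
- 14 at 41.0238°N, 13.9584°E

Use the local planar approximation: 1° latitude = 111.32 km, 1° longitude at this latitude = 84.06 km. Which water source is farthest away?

3

Distances from 40.9591°N, 13.9618°E:
1: √((0.0097·111.32)² + (-0.0455·84.06)²) = √(1.165977 + 14.628560) = 3.9742 km
2: √((-0.0317·111.32)² + (-0.0043·84.06)²) = √(12.452740 + 0.130652) = 3.5473 km
3: √((0.0726·111.32)² + (0.0586·84.06)²) = √(65.316008 + 24.264648) = 9.4647 km
4: √((0.0597·111.32)² + (-0.0090·84.06)²) = √(44.166711 + 0.572353) = 6.6887 km
5: √((-0.0131·111.32)² + (0.0394·84.06)²) = √(2.126616 + 10.969106) = 3.6188 km
6: √((-0.0438·111.32)² + (0.0101·84.06)²) = √(23.773582 + 0.720811) = 4.9492 km
7: √((-0.0486·111.32)² + (0.0573·84.06)²) = √(29.269745 + 23.200002) = 7.2436 km
8: √((-0.0389·111.32)² + (-0.0333·84.06)²) = √(18.751914 + 7.835509) = 5.1563 km
9: √((0.0409·111.32)² + (0.0237·84.06)²) = √(20.729700 + 3.968948) = 4.9698 km
10: √((-0.0371·111.32)² + (0.0261·84.06)²) = √(17.056669 + 4.813487) = 4.6766 km
11: √((-0.0559·111.32)² + (0.0811·84.06)²) = √(38.723090 + 46.475116) = 9.2303 km
12: √((0.0323·111.32)² + (-0.0037·84.06)²) = √(12.928598 + 0.096735) = 3.6091 km
13: √((-0.0206·111.32)² + (0.0482·84.06)²) = √(5.258730 + 16.416208) = 4.6556 km
14: √((0.0647·111.32)² + (-0.0034·84.06)²) = √(51.874623 + 0.081684) = 7.2081 km
Maximum: 3 at 9.4647 km.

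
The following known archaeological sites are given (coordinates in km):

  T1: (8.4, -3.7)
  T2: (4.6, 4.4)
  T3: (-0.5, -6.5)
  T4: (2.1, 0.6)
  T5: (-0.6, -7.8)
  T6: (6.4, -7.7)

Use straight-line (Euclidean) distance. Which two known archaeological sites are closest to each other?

T3 and T5

Pairwise distances:
T1–T2: 8.947 km
T1–T3: 9.330 km
T1–T4: 7.628 km
T1–T5: 9.890 km
T1–T6: 4.472 km
T2–T3: 12.034 km
T2–T4: 4.549 km
T2–T5: 13.262 km
T2–T6: 12.233 km
T3–T4: 7.561 km
T3–T5: 1.304 km
T3–T6: 7.004 km
T4–T5: 8.823 km
T4–T6: 9.348 km
T5–T6: 7.001 km
Closest pair: T3–T5 at 1.304 km.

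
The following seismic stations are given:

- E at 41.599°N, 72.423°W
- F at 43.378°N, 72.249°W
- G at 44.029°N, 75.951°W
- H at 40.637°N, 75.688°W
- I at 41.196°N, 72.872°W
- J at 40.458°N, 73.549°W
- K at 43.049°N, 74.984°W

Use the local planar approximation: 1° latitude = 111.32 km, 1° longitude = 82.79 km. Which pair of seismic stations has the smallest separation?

E and I

Pairwise distances:
E–F: 198.562 km
E–G: 398.104 km
E–H: 290.750 km
E–I: 58.262 km
E–J: 157.554 km
E–K: 266.475 km
F–G: 314.940 km
F–H: 417.332 km
F–I: 248.316 km
F–J: 342.409 km
F–K: 229.373 km
G–H: 378.225 km
G–I: 405.509 km
G–J: 444.490 km
G–K: 135.317 km
H–I: 241.299 km
H–J: 178.205 km
H–K: 274.757 km
I–J: 99.452 km
I–K: 270.413 km
J–K: 311.939 km
Closest pair: E–I at 58.262 km.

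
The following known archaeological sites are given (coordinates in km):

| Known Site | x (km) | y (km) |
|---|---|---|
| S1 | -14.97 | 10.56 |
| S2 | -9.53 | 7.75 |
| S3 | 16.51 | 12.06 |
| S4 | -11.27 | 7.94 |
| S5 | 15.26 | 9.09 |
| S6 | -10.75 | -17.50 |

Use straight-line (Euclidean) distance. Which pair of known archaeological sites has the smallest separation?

Pairwise distances:
S2–S4: 1.75 km
S3–S5: 3.22 km
S1–S4: 4.53 km
S1–S2: 6.12 km
S2–S5: 24.83 km
S2–S6: 25.28 km
S4–S6: 25.45 km
S2–S3: 26.39 km
S4–S5: 26.55 km
S3–S4: 28.08 km
S1–S6: 28.38 km
S1–S5: 30.27 km
S1–S3: 31.52 km
S5–S6: 37.20 km
S3–S6: 40.21 km
Closest pair: S2–S4 at 1.75 km.

S2 and S4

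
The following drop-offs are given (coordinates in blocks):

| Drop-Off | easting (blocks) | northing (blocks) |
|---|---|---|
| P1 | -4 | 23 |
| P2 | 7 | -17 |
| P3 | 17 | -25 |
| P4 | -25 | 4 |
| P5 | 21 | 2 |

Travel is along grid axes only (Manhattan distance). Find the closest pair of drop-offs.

P2 and P3

Pairwise distances:
P1–P2: 51 blocks
P1–P3: 69 blocks
P1–P4: 40 blocks
P1–P5: 46 blocks
P2–P3: 18 blocks
P2–P4: 53 blocks
P2–P5: 33 blocks
P3–P4: 71 blocks
P3–P5: 31 blocks
P4–P5: 48 blocks
Closest pair: P2–P3 at 18 blocks.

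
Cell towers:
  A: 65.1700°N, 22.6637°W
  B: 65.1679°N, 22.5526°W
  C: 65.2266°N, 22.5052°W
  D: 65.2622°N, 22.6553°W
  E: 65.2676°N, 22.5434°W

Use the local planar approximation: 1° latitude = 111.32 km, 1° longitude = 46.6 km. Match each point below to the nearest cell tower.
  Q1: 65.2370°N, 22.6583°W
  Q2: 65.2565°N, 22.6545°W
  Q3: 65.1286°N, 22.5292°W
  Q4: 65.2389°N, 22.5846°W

Q1→D; Q2→D; Q3→B; Q4→E

Q1 at 65.2370°N, 22.6583°W:
  A: √((-0.0670·111.32)² + (-0.0054·46.6)²) = √(55.628327 + 0.063323) = 7.4627 km
  B: √((-0.0691·111.32)² + (0.1057·46.6)²) = √(59.170125 + 24.261732) = 9.1341 km
  C: √((-0.0104·111.32)² + (0.1531·46.6)²) = √(1.340334 + 50.900519) = 7.2278 km
  D: √((0.0252·111.32)² + (0.0030·46.6)²) = √(7.869506 + 0.019544) = 2.8087 km
  E: √((0.0306·111.32)² + (0.1149·46.6)²) = √(11.603506 + 28.668957) = 6.3461 km
  → nearest: D (2.8087 km)
Q2 at 65.2565°N, 22.6545°W:
  A: √((-0.0865·111.32)² + (-0.0092·46.6)²) = √(92.721107 + 0.183801) = 9.6387 km
  B: √((-0.0886·111.32)² + (0.1019·46.6)²) = √(97.277822 + 22.548632) = 10.9465 km
  C: √((-0.0299·111.32)² + (0.1493·46.6)²) = √(11.078699 + 48.405136) = 7.7126 km
  D: √((0.0057·111.32)² + (-0.0008·46.6)²) = √(0.402621 + 0.001390) = 0.6356 km
  E: √((0.0111·111.32)² + (0.1111·46.6)²) = √(1.526836 + 26.804021) = 5.3227 km
  → nearest: D (0.6356 km)
Q3 at 65.1286°N, 22.5292°W:
  A: √((0.0414·111.32)² + (-0.1345·46.6)²) = √(21.239636 + 39.284063) = 7.7797 km
  B: √((0.0393·111.32)² + (-0.0234·46.6)²) = √(19.139540 + 1.189059) = 4.5087 km
  C: √((0.0980·111.32)² + (0.0240·46.6)²) = √(119.014136 + 1.250819) = 10.9665 km
  D: √((0.1336·111.32)² + (-0.1261·46.6)²) = √(221.186854 + 34.530432) = 15.9912 km
  E: √((0.1390·111.32)² + (-0.0142·46.6)²) = √(239.428583 + 0.437873) = 15.4876 km
  → nearest: B (4.5087 km)
Q4 at 65.2389°N, 22.5846°W:
  A: √((-0.0689·111.32)² + (-0.0791·46.6)²) = √(58.828102 + 13.587038) = 8.5097 km
  B: √((-0.0710·111.32)² + (0.0320·46.6)²) = √(62.468790 + 2.223677) = 8.0432 km
  C: √((-0.0123·111.32)² + (0.0794·46.6)²) = √(1.874807 + 13.690296) = 3.9453 km
  D: √((0.0233·111.32)² + (-0.0707·46.6)²) = √(6.727570 + 10.854521) = 4.1931 km
  E: √((0.0287·111.32)² + (0.0412·46.6)²) = √(10.207284 + 3.686093) = 3.7274 km
  → nearest: E (3.7274 km)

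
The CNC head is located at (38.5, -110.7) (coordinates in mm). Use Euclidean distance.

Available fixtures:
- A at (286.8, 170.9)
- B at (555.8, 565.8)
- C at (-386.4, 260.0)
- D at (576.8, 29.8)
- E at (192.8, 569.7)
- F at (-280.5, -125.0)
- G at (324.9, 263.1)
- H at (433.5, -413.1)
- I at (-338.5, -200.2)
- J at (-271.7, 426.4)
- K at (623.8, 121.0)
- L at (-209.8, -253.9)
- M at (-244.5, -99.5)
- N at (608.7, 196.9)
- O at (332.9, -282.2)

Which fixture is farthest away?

B

Distances from (38.5, -110.7):
A: 375.4 mm
B: 851.6 mm
C: 563.9 mm
D: 556.3 mm
E: 697.7 mm
F: 319.3 mm
G: 470.9 mm
H: 497.5 mm
I: 387.5 mm
J: 620.2 mm
K: 629.5 mm
L: 286.6 mm
M: 283.2 mm
N: 647.9 mm
O: 340.7 mm
Maximum: B at 851.6 mm.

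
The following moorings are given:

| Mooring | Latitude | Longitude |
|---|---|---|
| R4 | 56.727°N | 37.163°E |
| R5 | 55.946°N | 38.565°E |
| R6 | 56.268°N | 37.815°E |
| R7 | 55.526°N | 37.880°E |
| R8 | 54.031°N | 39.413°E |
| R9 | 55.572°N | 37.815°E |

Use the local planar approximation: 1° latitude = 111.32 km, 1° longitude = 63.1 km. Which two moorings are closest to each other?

Pairwise distances:
R4–R5: √((-0.781·111.32)² + (1.402·63.1)²) = √(7558.72357 + 7826.26854) = 124.036 km
R4–R6: √((-0.459·111.32)² + (0.652·63.1)²) = √(2610.78895 + 1692.59834) = 65.600 km
R4–R7: √((-1.201·111.32)² + (0.717·63.1)²) = √(17874.43859 + 2046.90190) = 141.143 km
R4–R8: √((-2.696·111.32)² + (2.250·63.1)²) = √(90071.24609 + 20156.90062) = 332.006 km
R4–R9: √((-1.155·111.32)² + (0.652·63.1)²) = √(16531.42777 + 1692.59834) = 134.996 km
R5–R6: √((0.322·111.32)² + (-0.750·63.1)²) = √(1284.86689 + 2239.65563) = 59.368 km
R5–R7: √((-0.420·111.32)² + (-0.685·63.1)²) = √(2185.97392 + 1868.27095) = 63.673 km
R5–R8: √((-1.915·111.32)² + (0.848·63.1)²) = √(45444.77441 + 2863.19168) = 219.791 km
R5–R9: √((-0.374·111.32)² + (-0.750·63.1)²) = √(1733.36331 + 2239.65563) = 63.032 km
R6–R7: √((-0.742·111.32)² + (0.065·63.1)²) = √(6822.66749 + 16.82230) = 82.701 km
R6–R8: √((-2.237·111.32)² + (1.598·63.1)²) = √(62012.37484 + 10167.45522) = 268.663 km
R6–R9: √((-0.696·111.32)² + (0.000·63.1)²) = √(6002.95205 + 0.00000) = 77.479 km
R7–R8: √((-1.495·111.32)² + (1.533·63.1)²) = √(27696.74807 + 9357.13786) = 192.494 km
R7–R9: √((0.046·111.32)² + (-0.065·63.1)²) = √(26.22177 + 16.82230) = 6.561 km
R8–R9: √((1.541·111.32)² + (-1.598·63.1)²) = √(29427.38511 + 10167.45522) = 198.985 km
Closest pair: R7–R9 at 6.561 km.

R7 and R9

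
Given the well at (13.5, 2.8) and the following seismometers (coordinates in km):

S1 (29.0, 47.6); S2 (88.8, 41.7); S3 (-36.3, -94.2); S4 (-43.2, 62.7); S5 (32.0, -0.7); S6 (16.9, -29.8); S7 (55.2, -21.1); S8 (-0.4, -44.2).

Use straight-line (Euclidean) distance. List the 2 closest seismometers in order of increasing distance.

S5, S6

Distances from (13.5, 2.8):
S1: √((15.5)² + (44.8)²) = √(240.250 + 2007.040) = 47.4 km
S2: √((75.3)² + (38.9)²) = √(5670.090 + 1513.210) = 84.8 km
S3: √((-49.8)² + (-97.0)²) = √(2480.040 + 9409.000) = 109.0 km
S4: √((-56.7)² + (59.9)²) = √(3214.890 + 3588.010) = 82.5 km
S5: √((18.5)² + (-3.5)²) = √(342.250 + 12.250) = 18.8 km
S6: √((3.4)² + (-32.6)²) = √(11.560 + 1062.760) = 32.8 km
S7: √((41.7)² + (-23.9)²) = √(1738.890 + 571.210) = 48.1 km
S8: √((-13.9)² + (-47.0)²) = √(193.210 + 2209.000) = 49.0 km
Sorted: S5 (18.8 km) < S6 (32.8 km) < S1 (47.4 km) < S7 (48.1 km) < …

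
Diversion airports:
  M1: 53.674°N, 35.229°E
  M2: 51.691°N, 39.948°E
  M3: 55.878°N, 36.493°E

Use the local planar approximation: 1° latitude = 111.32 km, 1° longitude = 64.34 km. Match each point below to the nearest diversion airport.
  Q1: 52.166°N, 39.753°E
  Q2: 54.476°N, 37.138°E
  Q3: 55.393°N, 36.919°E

Q1 at 52.166°N, 39.753°E:
  M1: √((1.508·111.32)² + (-4.524·64.34)²) = √(28180.52491 + 84724.16662) = 336.013 km
  M2: √((-0.475·111.32)² + (0.195·64.34)²) = √(2795.97713 + 157.40964) = 54.345 km
  M3: √((3.712·111.32)² + (-3.260·64.34)²) = √(170750.63617 + 43994.39130) = 463.406 km
  → nearest: M2 (54.345 km)
Q2 at 54.476°N, 37.138°E:
  M1: √((-0.802·111.32)² + (-1.909·64.34)²) = √(7970.67556 + 15085.99536) = 151.844 km
  M2: √((-2.785·111.32)² + (2.810·64.34)²) = √(96116.24469 + 32686.97666) = 358.892 km
  M3: √((1.402·111.32)² + (-0.645·64.34)²) = √(24358.04467 + 1722.19190) = 161.494 km
  → nearest: M1 (151.844 km)
Q3 at 55.393°N, 36.919°E:
  M1: √((-1.719·111.32)² + (-1.690·64.34)²) = √(36618.29750 + 11823.21324) = 220.094 km
  M2: √((-3.702·111.32)² + (3.029·64.34)²) = √(169831.88273 + 37980.49843) = 455.864 km
  M3: √((0.485·111.32)² + (-0.426·64.34)²) = √(2914.94170 + 751.24451) = 60.549 km
  → nearest: M3 (60.549 km)

Q1→M2; Q2→M1; Q3→M3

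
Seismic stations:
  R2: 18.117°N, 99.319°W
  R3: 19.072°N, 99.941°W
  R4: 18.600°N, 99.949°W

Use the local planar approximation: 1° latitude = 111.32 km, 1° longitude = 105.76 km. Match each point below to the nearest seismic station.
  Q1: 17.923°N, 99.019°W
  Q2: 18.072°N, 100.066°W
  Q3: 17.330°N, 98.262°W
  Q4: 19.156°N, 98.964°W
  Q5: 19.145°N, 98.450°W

Q1→R2; Q2→R4; Q3→R2; Q4→R3; Q5→R2

Q1 at 17.923°N, 99.019°W:
  R2: 38.380 km
  R3: 160.837 km
  R4: 123.910 km
  → nearest: R2 (38.380 km)
Q2 at 18.072°N, 100.066°W:
  R2: 79.161 km
  R3: 112.102 km
  R4: 60.065 km
  → nearest: R4 (60.065 km)
Q3 at 17.330°N, 98.262°W:
  R2: 142.028 km
  R3: 262.938 km
  R4: 227.640 km
  → nearest: R2 (142.028 km)
Q4 at 19.156°N, 98.964°W:
  R2: 121.603 km
  R3: 103.750 km
  R4: 121.173 km
  → nearest: R3 (103.750 km)
Q5 at 19.145°N, 98.450°W:
  R2: 146.773 km
  R3: 157.897 km
  R4: 169.747 km
  → nearest: R2 (146.773 km)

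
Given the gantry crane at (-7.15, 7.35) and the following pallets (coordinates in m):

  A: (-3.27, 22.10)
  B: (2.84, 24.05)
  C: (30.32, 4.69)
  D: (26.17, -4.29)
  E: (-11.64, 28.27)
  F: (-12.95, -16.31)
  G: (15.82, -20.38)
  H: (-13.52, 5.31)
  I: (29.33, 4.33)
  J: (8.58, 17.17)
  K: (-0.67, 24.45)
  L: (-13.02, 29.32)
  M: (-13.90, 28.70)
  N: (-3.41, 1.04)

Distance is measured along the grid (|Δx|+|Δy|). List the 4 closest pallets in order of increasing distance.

Distances from (-7.15, 7.35):
A: |3.88| + |14.75| = 3.88 + 14.75 = 18.63 m
B: |9.99| + |16.70| = 9.99 + 16.70 = 26.69 m
C: |37.47| + |-2.66| = 37.47 + 2.66 = 40.13 m
D: |33.32| + |-11.64| = 33.32 + 11.64 = 44.96 m
E: |-4.49| + |20.92| = 4.49 + 20.92 = 25.41 m
F: |-5.80| + |-23.66| = 5.80 + 23.66 = 29.46 m
G: |22.97| + |-27.73| = 22.97 + 27.73 = 50.70 m
H: |-6.37| + |-2.04| = 6.37 + 2.04 = 8.41 m
I: |36.48| + |-3.02| = 36.48 + 3.02 = 39.50 m
J: |15.73| + |9.82| = 15.73 + 9.82 = 25.55 m
K: |6.48| + |17.10| = 6.48 + 17.10 = 23.58 m
L: |-5.87| + |21.97| = 5.87 + 21.97 = 27.84 m
M: |-6.75| + |21.35| = 6.75 + 21.35 = 28.10 m
N: |3.74| + |-6.31| = 3.74 + 6.31 = 10.05 m
Sorted: H (8.41 m) < N (10.05 m) < A (18.63 m) < K (23.58 m) < E (25.41 m) < J (25.55 m) < …

H, N, A, K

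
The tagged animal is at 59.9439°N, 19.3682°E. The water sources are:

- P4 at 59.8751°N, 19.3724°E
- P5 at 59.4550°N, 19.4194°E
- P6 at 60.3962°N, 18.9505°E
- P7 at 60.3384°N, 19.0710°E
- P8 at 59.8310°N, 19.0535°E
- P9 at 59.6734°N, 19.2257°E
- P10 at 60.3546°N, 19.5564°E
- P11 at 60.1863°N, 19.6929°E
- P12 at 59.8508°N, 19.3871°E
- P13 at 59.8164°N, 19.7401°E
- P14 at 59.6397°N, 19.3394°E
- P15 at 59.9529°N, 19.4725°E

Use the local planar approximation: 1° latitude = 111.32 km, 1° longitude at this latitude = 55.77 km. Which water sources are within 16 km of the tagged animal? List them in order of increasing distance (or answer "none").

P15, P4, P12

Distances from 59.9439°N, 19.3682°E:
P4: √((-0.0688·111.32)² + (0.0042·55.77)²) = √(58.657463 + 0.054866) = 7.6624 km
P5: √((-0.4889·111.32)² + (0.0512·55.77)²) = √(2962.009655 + 8.153446) = 54.4992 km
P6: √((0.4523·111.32)² + (-0.4177·55.77)²) = √(2535.126125 + 542.663035) = 55.4778 km
P7: √((0.3945·111.32)² + (-0.2972·55.77)²) = √(1928.592220 + 274.725454) = 46.9395 km
P8: √((-0.1129·111.32)² + (-0.3147·55.77)²) = √(157.955328 + 308.031248) = 21.5867 km
P9: √((-0.2705·111.32)² + (-0.1425·55.77)²) = √(906.736157 + 63.158385) = 31.1431 km
P10: √((0.4107·111.32)² + (0.1882·55.77)²) = √(2090.238299 + 110.164211) = 46.9084 km
P11: √((0.2424·111.32)² + (0.3247·55.77)²) = √(728.134529 + 327.918460) = 32.4970 km
P12: √((-0.0931·111.32)² + (0.0189·55.77)²) = √(107.410257 + 1.111028) = 10.4174 km
P13: √((-0.1275·111.32)² + (0.3719·55.77)²) = √(201.449765 + 430.183398) = 25.1323 km
P14: √((-0.3042·111.32)² + (-0.0288·55.77)²) = √(1146.739612 + 2.579801) = 33.9016 km
P15: √((0.0090·111.32)² + (0.1043·55.77)²) = √(1.003764 + 33.835290) = 5.9025 km
Threshold 16 km: P15 (5.9025 km), P4 (7.6624 km), P12 (10.4174 km) are within range.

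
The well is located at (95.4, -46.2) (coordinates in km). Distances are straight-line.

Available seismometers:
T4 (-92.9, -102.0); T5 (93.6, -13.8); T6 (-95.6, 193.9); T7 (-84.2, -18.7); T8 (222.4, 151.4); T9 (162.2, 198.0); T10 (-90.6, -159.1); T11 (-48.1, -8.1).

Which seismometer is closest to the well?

T5

Distances from (95.4, -46.2):
T4: 196.4 km
T5: 32.4 km
T6: 306.8 km
T7: 181.7 km
T8: 234.9 km
T9: 253.2 km
T10: 217.6 km
T11: 148.5 km
Minimum: T5 at 32.4 km.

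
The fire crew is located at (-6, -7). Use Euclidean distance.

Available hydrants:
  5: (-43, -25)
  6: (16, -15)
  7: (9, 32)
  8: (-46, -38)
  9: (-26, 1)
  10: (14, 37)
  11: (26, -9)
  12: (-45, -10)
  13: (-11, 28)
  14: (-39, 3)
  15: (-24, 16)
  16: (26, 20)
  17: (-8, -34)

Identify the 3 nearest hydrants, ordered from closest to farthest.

Distances from (-6, -7):
5: 41.1
6: 23.4
7: 41.8
8: 50.6
9: 21.5
10: 48.3
11: 32.1
12: 39.1
13: 35.4
14: 34.5
15: 29.2
16: 41.9
17: 27.1
Sorted: 9 (21.5) < 6 (23.4) < 17 (27.1) < 15 (29.2) < 11 (32.1) < …

9, 6, 17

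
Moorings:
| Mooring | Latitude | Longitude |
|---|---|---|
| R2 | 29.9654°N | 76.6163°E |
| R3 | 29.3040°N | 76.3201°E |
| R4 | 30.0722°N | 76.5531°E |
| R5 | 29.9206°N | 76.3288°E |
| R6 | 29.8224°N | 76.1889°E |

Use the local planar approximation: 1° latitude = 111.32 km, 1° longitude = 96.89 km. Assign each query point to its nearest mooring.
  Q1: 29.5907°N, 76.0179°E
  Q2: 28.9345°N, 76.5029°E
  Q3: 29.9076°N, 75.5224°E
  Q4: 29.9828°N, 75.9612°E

Q1 at 29.5907°N, 76.0179°E:
  R2: 71.4242 km
  R3: 43.3119 km
  R4: 74.5789 km
  R5: 47.4983 km
  R6: 30.6558 km
  → nearest: R6 (30.6558 km)
Q2 at 28.9345°N, 76.5029°E:
  R2: 115.2846 km
  R3: 44.7839 km
  R4: 126.7421 km
  R5: 111.0612 km
  R6: 103.4173 km
  → nearest: R3 (44.7839 km)
Q3 at 29.9076°N, 75.5224°E:
  R2: 106.1831 km
  R3: 102.4133 km
  R4: 101.5316 km
  R5: 78.1455 km
  R6: 65.2700 km
  → nearest: R6 (65.2700 km)
Q4 at 29.9828°N, 75.9612°E:
  R2: 63.5022 km
  R3: 83.1814 km
  R4: 58.2063 km
  R5: 36.2836 km
  R6: 28.3823 km
  → nearest: R6 (28.3823 km)

Q1→R6; Q2→R3; Q3→R6; Q4→R6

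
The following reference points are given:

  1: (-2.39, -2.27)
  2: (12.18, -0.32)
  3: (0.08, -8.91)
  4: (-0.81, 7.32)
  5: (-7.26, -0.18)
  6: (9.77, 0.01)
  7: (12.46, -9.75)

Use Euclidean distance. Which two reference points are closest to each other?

2 and 6

Pairwise distances:
1–2: 14.70
1–3: 7.08
1–4: 9.72
1–5: 5.30
1–6: 12.37
1–7: 16.63
2–3: 14.84
2–4: 15.07
2–5: 19.44
2–6: 2.43
2–7: 9.43
3–4: 16.25
3–5: 11.41
3–6: 13.17
3–7: 12.41
4–5: 9.89
4–6: 12.86
4–7: 21.62
5–6: 17.03
5–7: 21.92
6–7: 10.12
Closest pair: 2–6 at 2.43.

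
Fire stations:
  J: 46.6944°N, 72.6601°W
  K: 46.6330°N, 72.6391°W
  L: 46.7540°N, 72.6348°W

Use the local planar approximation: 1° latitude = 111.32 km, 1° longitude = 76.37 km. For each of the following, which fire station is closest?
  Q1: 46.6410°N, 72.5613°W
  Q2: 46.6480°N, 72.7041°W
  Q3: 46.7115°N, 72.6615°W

Q1 at 46.6410°N, 72.5613°W:
  J: 9.6057 km
  K: 6.0080 km
  L: 13.7747 km
  → nearest: K (6.0080 km)
Q2 at 46.6480°N, 72.7041°W:
  J: 6.1621 km
  K: 5.2374 km
  L: 12.9324 km
  → nearest: K (5.2374 km)
Q3 at 46.7115°N, 72.6615°W:
  J: 1.9066 km
  K: 8.9045 km
  L: 5.1518 km
  → nearest: J (1.9066 km)

Q1→K; Q2→K; Q3→J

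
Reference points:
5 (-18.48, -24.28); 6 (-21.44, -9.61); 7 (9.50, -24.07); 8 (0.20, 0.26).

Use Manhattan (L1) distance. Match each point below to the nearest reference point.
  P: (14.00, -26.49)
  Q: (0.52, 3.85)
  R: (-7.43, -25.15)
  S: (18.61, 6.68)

P→7; Q→8; R→5; S→8

P at (14.00, -26.49):
  5: 34.69
  6: 52.32
  7: 6.92
  8: 40.55
  → nearest: 7 (6.92)
Q at (0.52, 3.85):
  5: 47.13
  6: 35.42
  7: 36.90
  8: 3.91
  → nearest: 8 (3.91)
R at (-7.43, -25.15):
  5: 11.92
  6: 29.55
  7: 18.01
  8: 33.04
  → nearest: 5 (11.92)
S at (18.61, 6.68):
  5: 68.05
  6: 56.34
  7: 39.86
  8: 24.83
  → nearest: 8 (24.83)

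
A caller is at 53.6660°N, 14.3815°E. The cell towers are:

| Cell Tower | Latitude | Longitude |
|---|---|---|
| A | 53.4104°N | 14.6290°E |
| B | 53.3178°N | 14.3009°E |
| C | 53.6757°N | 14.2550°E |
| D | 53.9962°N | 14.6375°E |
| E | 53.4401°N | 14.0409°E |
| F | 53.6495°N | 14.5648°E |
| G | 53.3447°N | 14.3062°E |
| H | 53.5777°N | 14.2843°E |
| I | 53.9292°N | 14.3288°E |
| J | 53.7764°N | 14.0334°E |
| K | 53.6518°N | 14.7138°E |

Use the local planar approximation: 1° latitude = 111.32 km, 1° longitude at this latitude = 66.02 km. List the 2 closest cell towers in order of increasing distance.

Distances from 53.6660°N, 14.3815°E:
A: √((-0.2556·111.32)² + (0.2475·66.02)²) = √(809.595516 + 266.993966) = 32.8114 km
B: √((-0.3482·111.32)² + (-0.0806·66.02)²) = √(1502.463495 + 28.315297) = 39.1252 km
C: √((0.0097·111.32)² + (-0.1265·66.02)²) = √(1.165977 + 69.748053) = 8.4210 km
D: √((0.3302·111.32)² + (0.2560·66.02)²) = √(1351.140566 + 285.647857) = 40.4572 km
E: √((-0.2259·111.32)² + (-0.3406·66.02)²) = √(632.381064 + 505.638725) = 33.7345 km
F: √((-0.0165·111.32)² + (0.1833·66.02)²) = √(3.373761 + 146.445479) = 12.2401 km
G: √((-0.3213·111.32)² + (-0.0753·66.02)²) = √(1279.286587 + 24.713883) = 36.1109 km
H: √((-0.0883·111.32)² + (-0.0972·66.02)²) = √(96.620171 + 41.179737) = 11.7388 km
I: √((0.2632·111.32)² + (-0.0527·66.02)²) = √(858.456247 + 12.105208) = 29.5053 km
J: √((0.1104·111.32)² + (-0.3481·66.02)²) = √(151.037414 + 528.152192) = 26.0613 km
K: √((-0.0142·111.32)² + (0.3323·66.02)²) = √(2.498752 + 481.295413) = 21.9953 km
Sorted: C (8.4210 km) < H (11.7388 km) < F (12.2401 km) < K (21.9953 km) < …

C, H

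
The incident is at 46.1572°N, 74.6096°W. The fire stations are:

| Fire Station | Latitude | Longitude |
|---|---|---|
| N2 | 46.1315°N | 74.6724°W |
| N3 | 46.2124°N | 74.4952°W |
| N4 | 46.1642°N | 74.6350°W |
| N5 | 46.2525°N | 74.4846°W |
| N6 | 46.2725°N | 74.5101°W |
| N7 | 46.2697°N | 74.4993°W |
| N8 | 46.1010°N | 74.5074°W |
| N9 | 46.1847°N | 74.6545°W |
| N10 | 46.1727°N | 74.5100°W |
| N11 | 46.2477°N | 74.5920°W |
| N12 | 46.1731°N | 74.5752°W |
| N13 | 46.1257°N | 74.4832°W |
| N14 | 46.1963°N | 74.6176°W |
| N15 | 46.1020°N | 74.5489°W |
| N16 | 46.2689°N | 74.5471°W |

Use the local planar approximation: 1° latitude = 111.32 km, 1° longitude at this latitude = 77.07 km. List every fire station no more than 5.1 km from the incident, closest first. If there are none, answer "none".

Distances from 46.1572°N, 74.6096°W:
N2: √((-0.0257·111.32)² + (-0.0628·77.07)²) = √(8.184886 + 23.425561) = 5.6223 km
N3: √((0.0552·111.32)² + (0.1144·77.07)²) = √(37.759354 + 77.736103) = 10.7469 km
N4: √((0.0070·111.32)² + (-0.0254·77.07)²) = √(0.607215 + 3.832112) = 2.1070 km
N5: √((0.0953·111.32)² + (0.1250·77.07)²) = √(112.546553 + 92.809139) = 14.3302 km
N6: √((0.1153·111.32)² + (0.0995·77.07)²) = √(164.742256 + 58.805355) = 14.9515 km
N7: √((0.1125·111.32)² + (0.1103·77.07)²) = √(156.838052 + 72.263958) = 15.1361 km
N8: √((-0.0562·111.32)² + (0.1022·77.07)²) = √(39.139838 + 62.040103) = 10.0588 km
N9: √((0.0275·111.32)² + (-0.0449·77.07)²) = √(9.371558 + 11.974666) = 4.6202 km
N10: √((0.0155·111.32)² + (0.0996·77.07)²) = √(2.977212 + 58.923617) = 7.8677 km
N11: √((0.0905·111.32)² + (0.0176·77.07)²) = √(101.494744 + 1.839908) = 10.1654 km
N12: √((0.0159·111.32)² + (0.0344·77.07)²) = √(3.132858 + 7.028904) = 3.1878 km
N13: √((-0.0315·111.32)² + (0.1264·77.07)²) = √(12.296103 + 94.899706) = 10.3535 km
N14: √((0.0391·111.32)² + (-0.0080·77.07)²) = √(18.945231 + 0.380146) = 4.3961 km
N15: √((-0.0552·111.32)² + (0.0607·77.07)²) = √(37.759354 + 21.885078) = 7.7230 km
N16: √((0.1117·111.32)² + (0.0625·77.07)²) = √(154.615398 + 23.202285) = 13.3348 km
Threshold 5.1 km: N4 (2.1070 km), N12 (3.1878 km), N14 (4.3961 km), N9 (4.6202 km) are within range.

N4, N12, N14, N9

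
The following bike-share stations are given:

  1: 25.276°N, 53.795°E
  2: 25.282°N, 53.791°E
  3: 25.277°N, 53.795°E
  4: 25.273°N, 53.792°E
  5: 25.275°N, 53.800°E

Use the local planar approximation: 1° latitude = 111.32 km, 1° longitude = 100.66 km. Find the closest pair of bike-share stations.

1 and 3

Pairwise distances:
1–2: 0.780 km
1–3: 0.111 km
1–4: 0.450 km
1–5: 0.515 km
2–3: 0.687 km
2–4: 1.007 km
2–5: 1.195 km
3–4: 0.538 km
3–5: 0.550 km
4–5: 0.835 km
Closest pair: 1–3 at 0.111 km.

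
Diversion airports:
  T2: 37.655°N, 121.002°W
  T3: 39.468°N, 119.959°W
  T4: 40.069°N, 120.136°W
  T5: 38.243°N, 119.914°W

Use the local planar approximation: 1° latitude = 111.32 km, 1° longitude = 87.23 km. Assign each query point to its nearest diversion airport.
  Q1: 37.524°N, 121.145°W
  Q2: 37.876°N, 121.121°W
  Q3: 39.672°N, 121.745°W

Q1 at 37.524°N, 121.145°W:
  T2: 19.190 km
  T3: 239.863 km
  T4: 296.666 km
  T5: 133.928 km
  → nearest: T2 (19.190 km)
Q2 at 37.876°N, 121.121°W:
  T2: 26.702 km
  T3: 204.161 km
  T4: 258.804 km
  T5: 112.935 km
  → nearest: T2 (26.702 km)
Q3 at 39.672°N, 121.745°W:
  T2: 233.699 km
  T3: 157.439 km
  T4: 147.147 km
  T5: 225.422 km
  → nearest: T4 (147.147 km)

Q1→T2; Q2→T2; Q3→T4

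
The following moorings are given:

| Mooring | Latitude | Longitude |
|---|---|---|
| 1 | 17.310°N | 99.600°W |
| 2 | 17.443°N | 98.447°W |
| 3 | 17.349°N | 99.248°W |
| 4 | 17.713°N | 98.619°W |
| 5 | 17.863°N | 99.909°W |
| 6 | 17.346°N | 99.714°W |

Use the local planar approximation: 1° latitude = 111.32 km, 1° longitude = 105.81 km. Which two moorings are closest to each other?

Pairwise distances:
1–2: √((0.133·111.32)² + (1.153·105.81)²) = √(219.20461 + 14883.73892) = 122.894 km
1–3: √((0.039·111.32)² + (0.352·105.81)²) = √(18.84845 + 1387.19896) = 37.497 km
1–4: √((0.403·111.32)² + (0.981·105.81)²) = √(2012.59546 + 10774.35904) = 113.079 km
1–5: √((0.553·111.32)² + (-0.309·105.81)²) = √(3789.62868 + 1068.98199) = 69.704 km
1–6: √((0.036·111.32)² + (-0.114·105.81)²) = √(16.06022 + 145.50005) = 12.711 km
2–3: √((-0.094·111.32)² + (-0.801·105.81)²) = √(109.49697 + 7183.20831) = 85.397 km
2–4: √((0.270·111.32)² + (-0.172·105.81)²) = √(903.38718 + 331.21525) = 35.137 km
2–5: √((0.420·111.32)² + (-1.462·105.81)²) = √(2185.97392 + 23930.30170) = 161.605 km
2–6: √((-0.097·111.32)² + (-1.267·105.81)²) = √(116.59767 + 17972.42411) = 134.495 km
3–4: √((0.364·111.32)² + (0.629·105.81)²) = √(1641.90930 + 4429.50014) = 77.919 km
3–5: √((0.514·111.32)² + (-0.661·105.81)²) = √(3273.95445 + 4891.66095) = 90.364 km
3–6: √((-0.003·111.32)² + (-0.466·105.81)²) = √(0.11153 + 2431.22561) = 49.309 km
4–5: √((0.150·111.32)² + (-1.290·105.81)²) = √(278.82320 + 18630.85773) = 137.512 km
4–6: √((-0.367·111.32)² + (-1.095·105.81)²) = √(1669.08527 + 13423.99146) = 122.854 km
5–6: √((-0.517·111.32)² + (0.195·105.81)²) = √(3312.28335 + 425.71863) = 61.139 km
Closest pair: 1–6 at 12.711 km.

1 and 6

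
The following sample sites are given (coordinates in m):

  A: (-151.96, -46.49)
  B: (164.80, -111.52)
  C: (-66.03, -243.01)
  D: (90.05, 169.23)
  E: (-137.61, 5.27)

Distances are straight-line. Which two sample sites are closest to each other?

Pairwise distances:
A–B: 323.37 m
A–C: 214.49 m
A–D: 324.20 m
A–E: 53.71 m
B–C: 265.65 m
B–D: 290.53 m
B–E: 324.18 m
C–D: 440.80 m
C–E: 258.39 m
D–E: 280.56 m
Closest pair: A–E at 53.71 m.

A and E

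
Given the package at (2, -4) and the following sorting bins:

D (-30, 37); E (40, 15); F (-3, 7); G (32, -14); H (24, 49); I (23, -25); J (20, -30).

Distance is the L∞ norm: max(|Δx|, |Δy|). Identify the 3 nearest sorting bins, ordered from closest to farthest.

F, I, J

Distances from (2, -4):
D: max(|-32|, |41|) = 41
E: max(|38|, |19|) = 38
F: max(|-5|, |11|) = 11
G: max(|30|, |-10|) = 30
H: max(|22|, |53|) = 53
I: max(|21|, |-21|) = 21
J: max(|18|, |-26|) = 26
Sorted: F (11) < I (21) < J (26) < G (30) < E (38) < …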